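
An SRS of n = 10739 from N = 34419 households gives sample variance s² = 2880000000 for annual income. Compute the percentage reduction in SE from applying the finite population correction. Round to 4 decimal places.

17.0547

f = n/N = 10739/34419 = 0.31200790.
SE_no-fpc = √(s²/n) = 517.86233; SE_fpc = √((1−f)s²/n) = 429.54241.
Ratio = √(1−f) = 0.82945289. Reduction = 100·(1 − 0.82945289) = 17.0547%.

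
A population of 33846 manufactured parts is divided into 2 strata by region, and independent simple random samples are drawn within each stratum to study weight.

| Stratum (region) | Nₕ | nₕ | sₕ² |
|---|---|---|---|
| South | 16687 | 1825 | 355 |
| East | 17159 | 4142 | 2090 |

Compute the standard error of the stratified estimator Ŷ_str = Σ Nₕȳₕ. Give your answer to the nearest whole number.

12686

Var(Ŷ_str) = Σₕ Nₕ²(1 − fₕ)sₕ²/nₕ.
South: 16687²·(1 − 1825/16687)·355/1825 = 4.8241523 × 10^7.
East: 17159²·(1 − 4142/17159)·2090/4142 = 1.1270393 × 10^8.
Sum = 1.6094545 × 10^8.
SE = √(1.6094545 × 10^8) = 12686.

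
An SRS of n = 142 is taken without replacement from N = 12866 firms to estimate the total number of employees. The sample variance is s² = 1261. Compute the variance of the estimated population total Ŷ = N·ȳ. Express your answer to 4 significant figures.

Var(Ŷ) = N²·Var(ȳ) = N²·(1 − n/N)·s²/n.
f = 142/12866 = 0.01103684; Var(ȳ) = 0.98896316·1261/142 = 8.7822714.
Var(Ŷ) = 12866² · 8.7822714 = 1.4537641 × 10^9.

1.454 × 10^9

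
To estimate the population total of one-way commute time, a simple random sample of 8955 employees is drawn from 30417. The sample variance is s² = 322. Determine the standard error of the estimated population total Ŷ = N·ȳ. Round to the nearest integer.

Var(Ŷ) = N²·Var(ȳ) = N²·(1 − n/N)·s²/n.
f = 8955/30417 = 0.29440773; Var(ȳ) = 0.70559227·322/8955 = 0.02537138.
Var(Ŷ) = 30417² · 0.02537138 = 2.3473446 × 10^7.
SE(Ŷ) = √(2.3473446 × 10^7) = 4845.

4845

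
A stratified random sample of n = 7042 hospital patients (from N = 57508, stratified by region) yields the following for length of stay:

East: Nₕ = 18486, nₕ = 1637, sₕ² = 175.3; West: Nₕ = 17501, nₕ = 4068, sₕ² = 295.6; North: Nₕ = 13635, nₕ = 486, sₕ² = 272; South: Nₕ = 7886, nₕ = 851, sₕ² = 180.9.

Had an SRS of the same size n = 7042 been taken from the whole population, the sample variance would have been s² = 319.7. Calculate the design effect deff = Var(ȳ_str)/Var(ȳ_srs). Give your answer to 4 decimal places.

Var(ȳ_str) = Σ Wₕ²(1−fₕ)sₕ²/nₕ with Wₕ = Nₕ/57508:
  East: (18486/57508)²·(1−1637/18486)·175.3/1637 = 0.010085415
  West: (17501/57508)²·(1−4068/17501)·295.6/4068 = 0.0051653867
  North: (13635/57508)²·(1−486/13635)·272/486 = 0.030340587
  South: (7886/57508)²·(1−851/7886)·180.9/851 = 0.0035659344
  → Var(ȳ_str) = 0.049157323.
Var(ȳ_srs) = (1 − 7042/57508)·319.7/7042 = 0.039839808.
deff = 0.049157323 / 0.039839808 = 1.2339.

1.2339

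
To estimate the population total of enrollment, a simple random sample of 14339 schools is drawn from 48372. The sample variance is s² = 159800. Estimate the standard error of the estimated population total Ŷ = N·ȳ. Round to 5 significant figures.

Var(Ŷ) = N²·Var(ȳ) = N²·(1 − n/N)·s²/n.
f = 14339/48372 = 0.29643182; Var(ȳ) = 0.70356818·159800/14339 = 7.8408672.
Var(Ŷ) = 48372² · 7.8408672 = 1.8346456 × 10^10.
SE(Ŷ) = √(1.8346456 × 10^10) = 135450.

135450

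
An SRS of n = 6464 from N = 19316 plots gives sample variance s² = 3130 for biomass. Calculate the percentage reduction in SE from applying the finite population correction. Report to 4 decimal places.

18.4307

f = n/N = 6464/19316 = 0.33464485.
SE_no-fpc = √(s²/n) = 0.69585939; SE_fpc = √((1−f)s²/n) = 0.56760767.
Ratio = √(1−f) = 0.81569305. Reduction = 100·(1 − 0.81569305) = 18.4307%.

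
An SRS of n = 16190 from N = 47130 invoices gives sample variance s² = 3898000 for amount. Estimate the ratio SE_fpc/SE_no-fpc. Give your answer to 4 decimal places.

f = n/N = 16190/47130 = 0.34351793.
SE_no-fpc = √(s²/n) = 15.516633; SE_fpc = √((1−f)s²/n) = 12.572132.
Ratio = √(1−f) = 0.81023581.

0.8102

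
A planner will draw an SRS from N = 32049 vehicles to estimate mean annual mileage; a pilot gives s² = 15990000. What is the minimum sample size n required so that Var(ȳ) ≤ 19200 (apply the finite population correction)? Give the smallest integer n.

812

Without fpc, n₀ = s²/D = 15990000/19200 = 832.8125.
With fpc, (1 − n/N)·s²/n ≤ D requires n ≥ n₀/(1 + n₀/N) = 832.8125/(1 + 832.8125/32049) = 811.7195.
Rounding up, n = 812.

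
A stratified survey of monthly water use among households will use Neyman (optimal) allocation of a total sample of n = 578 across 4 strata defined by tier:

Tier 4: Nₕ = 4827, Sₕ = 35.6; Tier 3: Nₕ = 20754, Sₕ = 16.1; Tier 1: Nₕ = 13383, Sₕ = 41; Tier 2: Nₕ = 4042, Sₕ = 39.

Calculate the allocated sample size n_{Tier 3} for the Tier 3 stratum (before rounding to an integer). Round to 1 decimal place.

Neyman allocation: nₕ = n·NₕSₕ / Σⱼ NⱼSⱼ.
Σ NⱼSⱼ = 4827·35.6 + 20754·16.1 + 13383·41 + 4042·39 = 1.2123216 × 10^6.
n_{Tier 3} = 578·20754·16.1 / (1.2123216 × 10^6) = 159.3.

159.3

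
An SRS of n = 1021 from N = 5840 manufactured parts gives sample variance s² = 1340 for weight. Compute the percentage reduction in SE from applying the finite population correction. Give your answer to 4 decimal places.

9.1611

f = n/N = 1021/5840 = 0.17482877.
SE_no-fpc = √(s²/n) = 1.1456172; SE_fpc = √((1−f)s²/n) = 1.0406665.
Ratio = √(1−f) = 0.90838936. Reduction = 100·(1 − 0.90838936) = 9.1611%.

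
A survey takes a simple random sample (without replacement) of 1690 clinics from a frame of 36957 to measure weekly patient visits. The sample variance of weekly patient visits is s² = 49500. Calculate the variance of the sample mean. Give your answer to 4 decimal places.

27.9505

Under SRS without replacement, Var(ȳ) = (1 − f)·s²/n with f = n/N = 1690/36957 = 0.04572882.
Var(ȳ) = (1 − 0.04572882)·49500/1690 = 0.95427118·29.289941 = 27.950546.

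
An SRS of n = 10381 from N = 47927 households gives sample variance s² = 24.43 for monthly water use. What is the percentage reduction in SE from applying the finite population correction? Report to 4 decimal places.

11.4901

f = n/N = 10381/47927 = 0.21660025.
SE_no-fpc = √(s²/n) = 0.048511213; SE_fpc = √((1−f)s²/n) = 0.042937213.
Ratio = √(1−f) = 0.88509873. Reduction = 100·(1 − 0.88509873) = 11.4901%.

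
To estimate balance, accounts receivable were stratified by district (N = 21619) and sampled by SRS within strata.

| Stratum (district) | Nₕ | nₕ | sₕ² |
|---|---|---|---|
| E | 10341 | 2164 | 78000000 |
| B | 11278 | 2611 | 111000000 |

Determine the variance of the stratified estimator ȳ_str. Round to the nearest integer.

Var(ȳ_str) = Σₕ Wₕ²(1 − fₕ)sₕ²/nₕ with Wₕ = Nₕ/N, N = 21619.
E: Wₕ = 0.47832925; term = 0.47832925²·(1 − 0.20926409)·78000000/2164 = 6521.1273.
B: Wₕ = 0.52167075; term = 0.52167075²·(1 − 0.23151268)·111000000/2611 = 8890.9013.
Sum = 15412.029.

15412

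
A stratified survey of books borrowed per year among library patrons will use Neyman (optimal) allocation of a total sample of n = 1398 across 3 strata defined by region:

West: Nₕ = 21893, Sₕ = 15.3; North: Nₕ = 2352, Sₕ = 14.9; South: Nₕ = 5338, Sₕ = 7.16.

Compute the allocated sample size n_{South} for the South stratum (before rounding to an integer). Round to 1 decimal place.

Neyman allocation: nₕ = n·NₕSₕ / Σⱼ NⱼSⱼ.
Σ NⱼSⱼ = 21893·15.3 + 2352·14.9 + 5338·7.16 = 408227.78.
n_{South} = 1398·5338·7.16 / 408227.78 = 130.9.

130.9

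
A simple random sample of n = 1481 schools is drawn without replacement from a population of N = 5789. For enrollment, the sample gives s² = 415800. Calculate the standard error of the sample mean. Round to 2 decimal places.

Under SRS without replacement, Var(ȳ) = (1 − f)·s²/n with f = n/N = 1481/5789 = 0.25583002.
Var(ȳ) = (1 − 0.25583002)·415800/1481 = 0.74416998·280.75625 = 208.93037.
SE(ȳ) = √(208.93037) = 14.45.

14.45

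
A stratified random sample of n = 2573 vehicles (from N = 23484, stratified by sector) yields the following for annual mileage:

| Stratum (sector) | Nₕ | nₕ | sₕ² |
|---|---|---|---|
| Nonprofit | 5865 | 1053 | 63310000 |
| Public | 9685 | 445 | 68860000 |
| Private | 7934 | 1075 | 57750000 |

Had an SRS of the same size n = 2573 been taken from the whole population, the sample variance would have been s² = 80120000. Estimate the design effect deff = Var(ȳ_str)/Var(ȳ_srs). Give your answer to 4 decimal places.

Var(ȳ_str) = Σ Wₕ²(1−fₕ)sₕ²/nₕ with Wₕ = Nₕ/23484:
  Nonprofit: (5865/23484)²·(1−1053/5865)·63310000/1053 = 3076.7587
  Public: (9685/23484)²·(1−445/9685)·68860000/445 = 25109.292
  Private: (7934/23484)²·(1−1075/7934)·57750000/1075 = 5300.9338
  → Var(ȳ_str) = 33486.985.
Var(ȳ_srs) = (1 − 2573/23484)·80120000/2573 = 27727.064.
deff = 33486.985 / 27727.064 = 1.2077.

1.2077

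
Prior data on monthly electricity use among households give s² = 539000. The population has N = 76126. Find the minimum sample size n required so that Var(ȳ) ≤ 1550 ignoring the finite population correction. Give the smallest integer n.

Without fpc, n₀ = s²/D = 539000/1550 = 347.7419.
Rounding up, n = 348.

348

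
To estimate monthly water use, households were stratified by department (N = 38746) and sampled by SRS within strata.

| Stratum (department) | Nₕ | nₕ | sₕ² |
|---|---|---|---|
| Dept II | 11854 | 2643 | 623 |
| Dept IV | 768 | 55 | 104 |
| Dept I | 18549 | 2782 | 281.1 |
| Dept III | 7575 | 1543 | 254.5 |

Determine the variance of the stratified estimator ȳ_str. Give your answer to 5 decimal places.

Var(ȳ_str) = Σₕ Wₕ²(1 − fₕ)sₕ²/nₕ with Wₕ = Nₕ/N, N = 38746.
Dept II: Wₕ = 0.30594126; term = 0.30594126²·(1 − 0.22296271)·623/2643 = 0.017143869.
Dept IV: Wₕ = 0.01982140; term = 0.01982140²·(1 − 0.07161458)·104/55 = 6.8971179 × 10^-4.
Dept I: Wₕ = 0.47873329; term = 0.47873329²·(1 − 0.14998113)·281.1/2782 = 0.01968428.
Dept III: Wₕ = 0.19550405; term = 0.19550405²·(1 − 0.20369637)·254.5/1543 = 0.0050200967.
Sum = 0.042537957.

0.04254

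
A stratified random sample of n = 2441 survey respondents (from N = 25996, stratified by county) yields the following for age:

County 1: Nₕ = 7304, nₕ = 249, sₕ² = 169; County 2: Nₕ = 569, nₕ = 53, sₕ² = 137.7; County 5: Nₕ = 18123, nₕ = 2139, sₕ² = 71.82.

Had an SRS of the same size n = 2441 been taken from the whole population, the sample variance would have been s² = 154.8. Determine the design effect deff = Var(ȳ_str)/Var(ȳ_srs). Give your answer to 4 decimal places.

Var(ȳ_str) = Σ Wₕ²(1−fₕ)sₕ²/nₕ with Wₕ = Nₕ/25996:
  County 1: (7304/25996)²·(1−249/7304)·169/249 = 0.051752589
  County 2: (569/25996)²·(1−53/569)·137.7/53 = 0.001128774
  County 5: (18123/25996)²·(1−2139/18123)·71.82/2139 = 0.014392529
  → Var(ȳ_str) = 0.067273892.
Var(ȳ_srs) = (1 − 2441/25996)·154.8/2441 = 0.05746187.
deff = 0.067273892 / 0.05746187 = 1.1708.

1.1708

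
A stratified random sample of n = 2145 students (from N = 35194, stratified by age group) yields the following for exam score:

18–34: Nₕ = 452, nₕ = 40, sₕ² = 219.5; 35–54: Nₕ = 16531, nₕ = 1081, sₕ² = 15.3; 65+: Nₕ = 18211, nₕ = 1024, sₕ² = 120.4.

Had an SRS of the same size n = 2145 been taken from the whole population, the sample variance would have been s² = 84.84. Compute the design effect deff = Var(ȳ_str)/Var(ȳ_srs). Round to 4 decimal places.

0.9007

Var(ȳ_str) = Σ Wₕ²(1−fₕ)sₕ²/nₕ with Wₕ = Nₕ/35194:
  18–34: (452/35194)²·(1−40/452)·219.5/40 = 8.2503605 × 10^-4
  35–54: (16531/35194)²·(1−1081/16531)·15.3/1081 = 0.0029184757
  65+: (18211/35194)²·(1−1024/18211)·120.4/1024 = 0.029711402
  → Var(ȳ_str) = 0.033454914.
Var(ȳ_srs) = (1 − 2145/35194)·84.84/2145 = 0.037141809.
deff = 0.033454914 / 0.037141809 = 0.9007.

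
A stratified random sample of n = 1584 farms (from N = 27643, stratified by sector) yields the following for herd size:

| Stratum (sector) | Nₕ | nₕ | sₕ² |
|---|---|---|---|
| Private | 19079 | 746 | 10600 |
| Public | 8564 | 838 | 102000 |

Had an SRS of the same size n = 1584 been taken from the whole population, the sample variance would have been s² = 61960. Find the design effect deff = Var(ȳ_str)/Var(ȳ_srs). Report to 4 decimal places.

Var(ȳ_str) = Σ Wₕ²(1−fₕ)sₕ²/nₕ with Wₕ = Nₕ/27643:
  Private: (19079/27643)²·(1−746/19079)·10600/746 = 6.5040794
  Public: (8564/27643)²·(1−838/8564)·102000/838 = 10.539431
  → Var(ȳ_str) = 17.04351.
Var(ȳ_srs) = (1 − 1584/27643)·61960/1584 = 36.874726.
deff = 17.04351 / 36.874726 = 0.4622.

0.4622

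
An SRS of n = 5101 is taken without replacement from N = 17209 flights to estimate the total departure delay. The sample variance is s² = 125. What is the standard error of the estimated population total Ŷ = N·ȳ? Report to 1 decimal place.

2259.7

Var(Ŷ) = N²·Var(ȳ) = N²·(1 − n/N)·s²/n.
f = 5101/17209 = 0.29641467; Var(ȳ) = 0.70358533·125/5101 = 0.017241358.
Var(Ŷ) = 17209² · 0.017241358 = 5.1060227 × 10^6.
SE(Ŷ) = √(5.1060227 × 10^6) = 2259.7.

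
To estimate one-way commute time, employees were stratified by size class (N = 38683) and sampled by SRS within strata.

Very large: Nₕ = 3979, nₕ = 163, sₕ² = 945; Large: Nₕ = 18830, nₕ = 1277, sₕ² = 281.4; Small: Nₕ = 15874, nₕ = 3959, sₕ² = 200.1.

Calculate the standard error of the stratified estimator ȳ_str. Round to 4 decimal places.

Var(ȳ_str) = Σₕ Wₕ²(1 − fₕ)sₕ²/nₕ with Wₕ = Nₕ/N, N = 38683.
Very large: Wₕ = 0.10286172; term = 0.10286172²·(1 − 0.04096507)·945/163 = 0.058828289.
Large: Wₕ = 0.48677714; term = 0.48677714²·(1 − 0.06781731)·281.4/1277 = 0.048673724.
Small: Wₕ = 0.41036114; term = 0.41036114²·(1 − 0.24940154)·200.1/3959 = 0.0063885414.
Sum = 0.11389055.
SE = √(0.11389055) = 0.3375.

0.3375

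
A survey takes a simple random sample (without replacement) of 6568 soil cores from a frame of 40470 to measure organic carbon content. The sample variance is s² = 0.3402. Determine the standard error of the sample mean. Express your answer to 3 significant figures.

Under SRS without replacement, Var(ȳ) = (1 − f)·s²/n with f = n/N = 6568/40470 = 0.16229306.
Var(ȳ) = (1 − 0.16229306)·0.3402/6568 = 0.83770694·5.179659 × 10^-5 = 4.3390363 × 10^-5.
SE(ȳ) = √(4.3390363 × 10^-5) = 0.00659.

0.00659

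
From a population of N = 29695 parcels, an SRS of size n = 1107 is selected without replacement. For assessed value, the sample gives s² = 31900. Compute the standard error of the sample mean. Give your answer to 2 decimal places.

5.27

Under SRS without replacement, Var(ȳ) = (1 − f)·s²/n with f = n/N = 1107/29695 = 0.03727900.
Var(ȳ) = (1 − 0.03727900)·31900/1107 = 0.96272100·28.816621 = 27.742367.
SE(ȳ) = √(27.742367) = 5.27.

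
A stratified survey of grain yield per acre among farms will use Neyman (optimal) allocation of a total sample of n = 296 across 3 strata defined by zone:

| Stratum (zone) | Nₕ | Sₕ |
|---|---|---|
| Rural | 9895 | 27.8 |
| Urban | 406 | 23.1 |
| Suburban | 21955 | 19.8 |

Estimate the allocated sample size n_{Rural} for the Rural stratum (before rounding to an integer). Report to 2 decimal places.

113.22

Neyman allocation: nₕ = n·NₕSₕ / Σⱼ NⱼSⱼ.
Σ NⱼSⱼ = 9895·27.8 + 406·23.1 + 21955·19.8 = 719168.6.
n_{Rural} = 296·9895·27.8 / 719168.6 = 113.22.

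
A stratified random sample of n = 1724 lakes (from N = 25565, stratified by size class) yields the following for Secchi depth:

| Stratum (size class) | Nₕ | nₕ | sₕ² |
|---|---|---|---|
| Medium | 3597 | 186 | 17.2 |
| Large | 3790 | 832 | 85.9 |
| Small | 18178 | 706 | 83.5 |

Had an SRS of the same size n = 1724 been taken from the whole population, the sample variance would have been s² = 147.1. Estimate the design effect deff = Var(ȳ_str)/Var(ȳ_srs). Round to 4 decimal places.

0.7664

Var(ȳ_str) = Σ Wₕ²(1−fₕ)sₕ²/nₕ with Wₕ = Nₕ/25565:
  Medium: (3597/25565)²·(1−186/3597)·17.2/186 = 0.0017359854
  Large: (3790/25565)²·(1−832/3790)·85.9/832 = 0.001770988
  Small: (18178/25565)²·(1−706/18178)·83.5/706 = 0.057474989
  → Var(ȳ_str) = 0.060981962.
Var(ȳ_srs) = (1 − 1724/25565)·147.1/1724 = 0.079570865.
deff = 0.060981962 / 0.079570865 = 0.7664.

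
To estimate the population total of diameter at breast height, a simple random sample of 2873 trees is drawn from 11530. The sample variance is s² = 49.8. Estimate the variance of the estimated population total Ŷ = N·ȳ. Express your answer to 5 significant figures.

1.7302 × 10^6

Var(Ŷ) = N²·Var(ȳ) = N²·(1 − n/N)·s²/n.
f = 2873/11530 = 0.24917606; Var(ȳ) = 0.75082394·49.8/2873 = 0.01301463.
Var(Ŷ) = 11530² · 0.01301463 = 1.7301766 × 10^6.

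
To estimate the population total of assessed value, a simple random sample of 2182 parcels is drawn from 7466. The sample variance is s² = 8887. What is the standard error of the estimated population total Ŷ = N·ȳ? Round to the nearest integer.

Var(Ŷ) = N²·Var(ȳ) = N²·(1 − n/N)·s²/n.
f = 2182/7466 = 0.29225824; Var(ȳ) = 0.70774176·8887/2182 = 2.8825394.
Var(Ŷ) = 7466² · 2.8825394 = 1.6067608 × 10^8.
SE(Ŷ) = √(1.6067608 × 10^8) = 12676.

12676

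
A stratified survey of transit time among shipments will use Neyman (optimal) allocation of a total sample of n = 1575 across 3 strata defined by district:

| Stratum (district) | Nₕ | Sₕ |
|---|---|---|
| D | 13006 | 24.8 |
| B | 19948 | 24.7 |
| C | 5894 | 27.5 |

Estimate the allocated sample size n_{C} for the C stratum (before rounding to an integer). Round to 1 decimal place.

Neyman allocation: nₕ = n·NₕSₕ / Σⱼ NⱼSⱼ.
Σ NⱼSⱼ = 13006·24.8 + 19948·24.7 + 5894·27.5 = 977349.4.
n_{C} = 1575·5894·27.5 / 977349.4 = 261.2.

261.2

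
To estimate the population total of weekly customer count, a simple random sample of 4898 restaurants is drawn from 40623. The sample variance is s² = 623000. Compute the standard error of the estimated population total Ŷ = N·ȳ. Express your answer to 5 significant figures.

Var(Ŷ) = N²·Var(ȳ) = N²·(1 − n/N)·s²/n.
f = 4898/40623 = 0.12057209; Var(ȳ) = 0.87942791·623000/4898 = 111.85863.
Var(Ŷ) = 40623² · 111.85863 = 1.8459226 × 10^11.
SE(Ŷ) = √(1.8459226 × 10^11) = 429640.

429640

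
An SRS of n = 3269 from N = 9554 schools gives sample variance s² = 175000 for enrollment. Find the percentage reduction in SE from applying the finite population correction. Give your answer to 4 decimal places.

f = n/N = 3269/9554 = 0.34216035.
SE_no-fpc = √(s²/n) = 7.3166379; SE_fpc = √((1−f)s²/n) = 5.9343285.
Ratio = √(1−f) = 0.81107315. Reduction = 100·(1 − 0.81107315) = 18.8927%.

18.8927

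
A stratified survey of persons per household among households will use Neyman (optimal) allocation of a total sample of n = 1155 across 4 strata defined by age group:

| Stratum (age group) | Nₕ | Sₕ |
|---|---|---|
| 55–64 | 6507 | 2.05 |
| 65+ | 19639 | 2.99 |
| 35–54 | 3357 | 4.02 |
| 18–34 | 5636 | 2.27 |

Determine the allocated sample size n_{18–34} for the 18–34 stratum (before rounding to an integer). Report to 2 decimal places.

150.25

Neyman allocation: nₕ = n·NₕSₕ / Σⱼ NⱼSⱼ.
Σ NⱼSⱼ = 6507·2.05 + 19639·2.99 + 3357·4.02 + 5636·2.27 = 98348.82.
n_{18–34} = 1155·5636·2.27 / 98348.82 = 150.25.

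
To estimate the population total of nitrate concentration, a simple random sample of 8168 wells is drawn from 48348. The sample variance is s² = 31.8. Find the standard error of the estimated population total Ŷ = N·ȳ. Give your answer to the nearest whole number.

2750

Var(Ŷ) = N²·Var(ȳ) = N²·(1 − n/N)·s²/n.
f = 8168/48348 = 0.16894184; Var(ȳ) = 0.83105816·31.8/8168 = 0.0032355105.
Var(Ŷ) = 48348² · 0.0032355105 = 7.5631 × 10^6.
SE(Ŷ) = √(7.5631 × 10^6) = 2750.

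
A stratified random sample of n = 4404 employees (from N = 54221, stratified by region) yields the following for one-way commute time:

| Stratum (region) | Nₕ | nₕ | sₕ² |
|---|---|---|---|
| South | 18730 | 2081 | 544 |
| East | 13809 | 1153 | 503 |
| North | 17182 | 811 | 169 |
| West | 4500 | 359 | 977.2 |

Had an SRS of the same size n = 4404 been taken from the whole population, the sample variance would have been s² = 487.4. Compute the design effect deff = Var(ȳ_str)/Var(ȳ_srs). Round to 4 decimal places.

Var(ȳ_str) = Σ Wₕ²(1−fₕ)sₕ²/nₕ with Wₕ = Nₕ/54221:
  South: (18730/54221)²·(1−2081/18730)·544/2081 = 0.027727946
  East: (13809/54221)²·(1−1153/13809)·503/1153 = 0.025933571
  North: (17182/54221)²·(1−811/17182)·169/811 = 0.019937914
  West: (4500/54221)²·(1−359/4500)·977.2/359 = 0.017253281
  → Var(ȳ_str) = 0.090852712.
Var(ȳ_srs) = (1 − 4404/54221)·487.4/4404 = 0.10168298.
deff = 0.090852712 / 0.10168298 = 0.8935.

0.8935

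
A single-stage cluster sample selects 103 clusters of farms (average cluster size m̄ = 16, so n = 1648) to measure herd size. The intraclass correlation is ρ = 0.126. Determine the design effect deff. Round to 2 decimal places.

deff = 1 + (16 − 1)·0.126 = 1 + 1.89 = 2.89.

2.89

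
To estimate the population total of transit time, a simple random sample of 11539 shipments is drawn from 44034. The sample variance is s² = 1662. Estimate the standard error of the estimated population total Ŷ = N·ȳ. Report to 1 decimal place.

14356.0

Var(Ŷ) = N²·Var(ȳ) = N²·(1 − n/N)·s²/n.
f = 11539/44034 = 0.26204751; Var(ȳ) = 0.73795249·1662/11539 = 0.10628972.
Var(Ŷ) = 44034² · 0.10628972 = 2.0609504 × 10^8.
SE(Ŷ) = √(2.0609504 × 10^8) = 14356.0.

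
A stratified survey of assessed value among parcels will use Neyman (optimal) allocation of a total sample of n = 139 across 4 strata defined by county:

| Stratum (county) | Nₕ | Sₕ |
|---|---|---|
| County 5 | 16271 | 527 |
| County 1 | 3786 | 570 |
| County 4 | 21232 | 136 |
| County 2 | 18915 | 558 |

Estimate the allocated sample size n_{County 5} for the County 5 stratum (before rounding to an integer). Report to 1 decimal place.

49.3

Neyman allocation: nₕ = n·NₕSₕ / Σⱼ NⱼSⱼ.
Σ NⱼSⱼ = 16271·527 + 3786·570 + 21232·136 + 18915·558 = 2.4174959 × 10^7.
n_{County 5} = 139·16271·527 / (2.4174959 × 10^7) = 49.3.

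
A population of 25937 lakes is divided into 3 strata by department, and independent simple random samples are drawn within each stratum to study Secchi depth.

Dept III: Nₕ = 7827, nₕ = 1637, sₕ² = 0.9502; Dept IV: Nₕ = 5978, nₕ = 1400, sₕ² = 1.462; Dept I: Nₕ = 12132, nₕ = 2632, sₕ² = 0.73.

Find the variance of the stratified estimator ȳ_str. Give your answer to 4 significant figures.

1.318 × 10^-4

Var(ȳ_str) = Σₕ Wₕ²(1 − fₕ)sₕ²/nₕ with Wₕ = Nₕ/N, N = 25937.
Dept III: Wₕ = 0.30176967; term = 0.30176967²·(1 − 0.20914782)·0.9502/1637 = 4.1803519 × 10^-5.
Dept IV: Wₕ = 0.23048155; term = 0.23048155²·(1 − 0.23419204)·1.462/1400 = 4.2482645 × 10^-5.
Dept I: Wₕ = 0.46774878; term = 0.46774878²·(1 − 0.21694692)·0.73/2632 = 4.7517491 × 10^-5.
Sum = 1.3180366 × 10^-4.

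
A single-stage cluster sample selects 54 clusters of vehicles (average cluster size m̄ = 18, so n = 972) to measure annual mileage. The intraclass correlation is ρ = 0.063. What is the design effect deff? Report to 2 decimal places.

2.07

deff = 1 + (18 − 1)·0.063 = 1 + 1.071 = 2.071.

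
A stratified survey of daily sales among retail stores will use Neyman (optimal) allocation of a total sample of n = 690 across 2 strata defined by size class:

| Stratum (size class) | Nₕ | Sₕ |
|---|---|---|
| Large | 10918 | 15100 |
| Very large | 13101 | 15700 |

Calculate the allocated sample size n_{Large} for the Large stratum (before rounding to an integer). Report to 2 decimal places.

Neyman allocation: nₕ = n·NₕSₕ / Σⱼ NⱼSⱼ.
Σ NⱼSⱼ = 10918·15100 + 13101·15700 = 3.705475 × 10^8.
n_{Large} = 690·10918·15100 / (3.705475 × 10^8) = 306.99.

306.99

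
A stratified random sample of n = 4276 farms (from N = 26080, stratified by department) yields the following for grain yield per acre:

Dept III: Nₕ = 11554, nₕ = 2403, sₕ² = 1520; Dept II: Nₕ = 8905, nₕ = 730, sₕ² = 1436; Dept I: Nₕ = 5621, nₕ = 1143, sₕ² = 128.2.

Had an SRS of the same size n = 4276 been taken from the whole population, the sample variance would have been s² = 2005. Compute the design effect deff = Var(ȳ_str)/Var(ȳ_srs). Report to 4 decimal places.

0.7985

Var(ȳ_str) = Σ Wₕ²(1−fₕ)sₕ²/nₕ with Wₕ = Nₕ/26080:
  Dept III: (11554/26080)²·(1−2403/11554)·1520/2403 = 0.098327628
  Dept II: (8905/26080)²·(1−730/8905)·1436/730 = 0.21054168
  Dept I: (5621/26080)²·(1−1143/5621)·128.2/1143 = 0.0041507282
  → Var(ȳ_str) = 0.31302004.
Var(ȳ_srs) = (1 − 4276/26080)·2005/4276 = 0.39201733.
deff = 0.31302004 / 0.39201733 = 0.7985.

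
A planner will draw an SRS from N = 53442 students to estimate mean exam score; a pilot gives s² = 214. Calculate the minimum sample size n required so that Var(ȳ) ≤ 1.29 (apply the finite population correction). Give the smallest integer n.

Without fpc, n₀ = s²/D = 214/1.29 = 165.8915.
With fpc, (1 − n/N)·s²/n ≤ D requires n ≥ n₀/(1 + n₀/N) = 165.8915/(1 + 165.8915/53442) = 165.3781.
Rounding up, n = 166.

166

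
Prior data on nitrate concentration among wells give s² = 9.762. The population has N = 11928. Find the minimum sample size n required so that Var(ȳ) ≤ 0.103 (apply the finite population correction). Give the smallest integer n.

Without fpc, n₀ = s²/D = 9.762/0.103 = 94.7767.
With fpc, (1 − n/N)·s²/n ≤ D requires n ≥ n₀/(1 + n₀/N) = 94.7767/(1 + 94.7767/11928) = 94.0296.
Rounding up, n = 95.

95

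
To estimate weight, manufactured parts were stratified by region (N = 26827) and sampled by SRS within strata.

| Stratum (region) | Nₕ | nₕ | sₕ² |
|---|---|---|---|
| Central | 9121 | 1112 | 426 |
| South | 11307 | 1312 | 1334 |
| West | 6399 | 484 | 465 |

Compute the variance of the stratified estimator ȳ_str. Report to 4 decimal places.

0.2491

Var(ȳ_str) = Σₕ Wₕ²(1 − fₕ)sₕ²/nₕ with Wₕ = Nₕ/N, N = 26827.
Central: Wₕ = 0.33999329; term = 0.33999329²·(1 − 0.12191646)·426/1112 = 0.038884932.
South: Wₕ = 0.42147836; term = 0.42147836²·(1 − 0.11603432)·1334/1312 = 0.15966435.
West: Wₕ = 0.23852835; term = 0.23852835²·(1 − 0.07563682)·465/484 = 0.050527782.
Sum = 0.24907706.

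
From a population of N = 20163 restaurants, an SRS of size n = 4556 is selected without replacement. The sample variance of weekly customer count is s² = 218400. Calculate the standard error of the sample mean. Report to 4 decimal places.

6.0914

Under SRS without replacement, Var(ȳ) = (1 − f)·s²/n with f = n/N = 4556/20163 = 0.22595844.
Var(ȳ) = (1 − 0.22595844)·218400/4556 = 0.77404156·47.936787 = 37.105065.
SE(ȳ) = √(37.105065) = 6.0914.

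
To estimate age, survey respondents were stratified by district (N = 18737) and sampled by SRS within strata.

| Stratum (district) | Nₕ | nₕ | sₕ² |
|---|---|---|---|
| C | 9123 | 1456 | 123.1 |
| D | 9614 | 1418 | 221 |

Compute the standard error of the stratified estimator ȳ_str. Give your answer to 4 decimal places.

0.2277

Var(ȳ_str) = Σₕ Wₕ²(1 − fₕ)sₕ²/nₕ with Wₕ = Nₕ/N, N = 18737.
C: Wₕ = 0.48689758; term = 0.48689758²·(1 − 0.15959662)·123.1/1456 = 0.016844561.
D: Wₕ = 0.51310242; term = 0.51310242²·(1 − 0.14749324)·221/1418 = 0.034980177.
Sum = 0.051824738.
SE = √(0.051824738) = 0.2277.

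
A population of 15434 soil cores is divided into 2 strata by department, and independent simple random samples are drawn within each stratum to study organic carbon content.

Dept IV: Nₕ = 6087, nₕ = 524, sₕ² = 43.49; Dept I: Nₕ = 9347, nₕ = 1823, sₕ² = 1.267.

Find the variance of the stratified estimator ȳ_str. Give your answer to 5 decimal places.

0.01200

Var(ȳ_str) = Σₕ Wₕ²(1 − fₕ)sₕ²/nₕ with Wₕ = Nₕ/N, N = 15434.
Dept IV: Wₕ = 0.39438901; term = 0.39438901²·(1 − 0.08608510)·43.49/524 = 0.011798139.
Dept I: Wₕ = 0.60561099; term = 0.60561099²·(1 − 0.19503584)·1.267/1823 = 2.0518896 × 10^-4.
Sum = 0.012003328.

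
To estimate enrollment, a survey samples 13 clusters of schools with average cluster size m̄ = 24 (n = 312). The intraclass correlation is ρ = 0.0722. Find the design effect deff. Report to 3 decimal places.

deff = 1 + (24 − 1)·0.0722 = 1 + 1.6606 = 2.6606.

2.661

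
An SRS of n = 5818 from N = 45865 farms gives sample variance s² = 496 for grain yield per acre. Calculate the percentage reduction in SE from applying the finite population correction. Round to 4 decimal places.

6.5575

f = n/N = 5818/45865 = 0.12685054.
SE_no-fpc = √(s²/n) = 0.29198059; SE_fpc = √((1−f)s²/n) = 0.27283386.
Ratio = √(1−f) = 0.93442467. Reduction = 100·(1 − 0.93442467) = 6.5575%.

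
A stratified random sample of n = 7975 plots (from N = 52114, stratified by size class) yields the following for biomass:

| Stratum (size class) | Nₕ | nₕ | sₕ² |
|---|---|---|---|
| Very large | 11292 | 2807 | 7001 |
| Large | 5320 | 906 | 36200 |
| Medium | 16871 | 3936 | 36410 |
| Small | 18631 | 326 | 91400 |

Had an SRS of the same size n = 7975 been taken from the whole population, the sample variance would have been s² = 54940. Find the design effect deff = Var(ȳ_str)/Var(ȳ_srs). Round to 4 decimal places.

Var(ȳ_str) = Σ Wₕ²(1−fₕ)sₕ²/nₕ with Wₕ = Nₕ/52114:
  Very large: (11292/52114)²·(1−2807/11292)·7001/2807 = 0.087989645
  Large: (5320/52114)²·(1−906/5320)·36200/906 = 0.34547412
  Medium: (16871/52114)²·(1−3936/16871)·36410/3936 = 0.74329982
  Small: (18631/52114)²·(1−326/18631)·91400/326 = 35.206729
  → Var(ȳ_str) = 36.383493.
Var(ȳ_srs) = (1 − 7975/52114)·54940/7975 = 5.8348009.
deff = 36.383493 / 5.8348009 = 6.2356.

6.2356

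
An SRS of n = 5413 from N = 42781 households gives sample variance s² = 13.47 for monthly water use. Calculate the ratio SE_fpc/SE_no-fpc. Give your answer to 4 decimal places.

0.9346

f = n/N = 5413/42781 = 0.12652813.
SE_no-fpc = √(s²/n) = 0.049884404; SE_fpc = √((1−f)s²/n) = 0.046621822.
Ratio = √(1−f) = 0.93459717.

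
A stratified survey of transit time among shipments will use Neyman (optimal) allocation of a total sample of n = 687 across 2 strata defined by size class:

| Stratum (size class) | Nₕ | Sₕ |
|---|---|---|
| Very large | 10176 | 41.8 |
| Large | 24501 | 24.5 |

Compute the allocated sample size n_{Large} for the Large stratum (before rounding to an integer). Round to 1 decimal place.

Neyman allocation: nₕ = n·NₕSₕ / Σⱼ NⱼSⱼ.
Σ NⱼSⱼ = 10176·41.8 + 24501·24.5 = 1.0256313 × 10^6.
n_{Large} = 687·24501·24.5 / (1.0256313 × 10^6) = 402.1.

402.1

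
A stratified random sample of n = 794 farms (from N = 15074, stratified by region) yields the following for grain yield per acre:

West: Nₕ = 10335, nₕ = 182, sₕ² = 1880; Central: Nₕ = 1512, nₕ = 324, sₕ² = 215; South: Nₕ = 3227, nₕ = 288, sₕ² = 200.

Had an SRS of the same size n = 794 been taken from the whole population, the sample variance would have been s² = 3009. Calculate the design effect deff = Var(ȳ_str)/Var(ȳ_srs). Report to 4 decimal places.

1.3383

Var(ȳ_str) = Σ Wₕ²(1−fₕ)sₕ²/nₕ with Wₕ = Nₕ/15074:
  West: (10335/15074)²·(1−182/10335)·1880/182 = 4.7701749
  Central: (1512/15074)²·(1−324/1512)·215/324 = 0.0052457146
  South: (3227/15074)²·(1−288/3227)·200/288 = 0.028985383
  → Var(ȳ_str) = 4.804406.
Var(ȳ_srs) = (1 − 794/15074)·3009/794 = 3.5900573.
deff = 4.804406 / 3.5900573 = 1.3383.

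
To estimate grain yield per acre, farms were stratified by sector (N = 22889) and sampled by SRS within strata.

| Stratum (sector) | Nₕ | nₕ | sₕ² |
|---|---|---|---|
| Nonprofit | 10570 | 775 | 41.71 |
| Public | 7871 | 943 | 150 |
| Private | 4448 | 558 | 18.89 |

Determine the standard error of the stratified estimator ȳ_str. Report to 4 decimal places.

Var(ȳ_str) = Σₕ Wₕ²(1 − fₕ)sₕ²/nₕ with Wₕ = Nₕ/N, N = 22889.
Nonprofit: Wₕ = 0.46179387; term = 0.46179387²·(1 − 0.07332072)·41.71/775 = 0.010635656.
Public: Wₕ = 0.34387697; term = 0.34387697²·(1 − 0.11980689)·150/943 = 0.016556316.
Private: Wₕ = 0.19432915; term = 0.19432915²·(1 − 0.12544964)·18.89/558 = 0.001118043.
Sum = 0.028310015.
SE = √(0.028310015) = 0.1683.

0.1683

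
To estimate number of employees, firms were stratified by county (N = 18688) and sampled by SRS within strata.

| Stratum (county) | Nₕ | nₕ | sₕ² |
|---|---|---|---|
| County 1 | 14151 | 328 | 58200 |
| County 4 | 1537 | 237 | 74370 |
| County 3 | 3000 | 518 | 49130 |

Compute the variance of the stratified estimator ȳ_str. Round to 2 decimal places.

Var(ȳ_str) = Σₕ Wₕ²(1 − fₕ)sₕ²/nₕ with Wₕ = Nₕ/N, N = 18688.
County 1: Wₕ = 0.75722389; term = 0.75722389²·(1 − 0.02317857)·58200/328 = 99.383189.
County 4: Wₕ = 0.08224529; term = 0.08224529²·(1 − 0.15419649)·74370/237 = 1.7953164.
County 3: Wₕ = 0.16053082; term = 0.16053082²·(1 − 0.17266667)·49130/518 = 2.0221547.
Sum = 103.20066.

103.20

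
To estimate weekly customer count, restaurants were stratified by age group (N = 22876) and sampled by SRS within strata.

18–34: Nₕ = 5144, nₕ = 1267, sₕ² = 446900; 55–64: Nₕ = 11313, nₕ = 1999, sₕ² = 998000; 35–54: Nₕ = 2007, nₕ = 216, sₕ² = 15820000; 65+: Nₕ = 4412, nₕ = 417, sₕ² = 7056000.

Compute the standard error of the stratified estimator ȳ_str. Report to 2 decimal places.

Var(ȳ_str) = Σₕ Wₕ²(1 − fₕ)sₕ²/nₕ with Wₕ = Nₕ/N, N = 22876.
18–34: Wₕ = 0.22486449; term = 0.22486449²·(1 − 0.24630638)·446900/1267 = 13.442199.
55–64: Wₕ = 0.49453576; term = 0.49453576²·(1 − 0.17669937)·998000/1999 = 100.52442.
35–54: Wₕ = 0.08773387; term = 0.08773387²·(1 − 0.10762332)·15820000/216 = 503.07821.
65+: Wₕ = 0.19286589; term = 0.19286589²·(1 − 0.09451496)·7056000/417 = 569.92096.
Sum = 1186.9658.
SE = √(1186.9658) = 34.45.

34.45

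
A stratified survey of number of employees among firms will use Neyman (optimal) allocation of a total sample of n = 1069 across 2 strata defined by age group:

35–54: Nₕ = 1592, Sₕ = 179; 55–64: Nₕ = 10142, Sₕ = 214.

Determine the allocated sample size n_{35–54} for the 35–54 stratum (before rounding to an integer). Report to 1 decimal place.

Neyman allocation: nₕ = n·NₕSₕ / Σⱼ NⱼSⱼ.
Σ NⱼSⱼ = 1592·179 + 10142·214 = 2.455356 × 10^6.
n_{35–54} = 1069·1592·179 / (2.455356 × 10^6) = 124.1.

124.1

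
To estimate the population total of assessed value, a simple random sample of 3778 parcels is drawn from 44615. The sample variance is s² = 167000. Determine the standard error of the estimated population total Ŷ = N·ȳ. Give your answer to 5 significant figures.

Var(Ŷ) = N²·Var(ȳ) = N²·(1 − n/N)·s²/n.
f = 3778/44615 = 0.08468004; Var(ȳ) = 0.91531996·167000/3778 = 40.460146.
Var(Ŷ) = 44615² · 40.460146 = 8.0535849 × 10^10.
SE(Ŷ) = √(8.0535849 × 10^10) = 283790.

283790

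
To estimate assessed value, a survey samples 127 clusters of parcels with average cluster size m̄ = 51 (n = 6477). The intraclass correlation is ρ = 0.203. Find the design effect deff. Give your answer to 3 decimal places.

11.150

deff = 1 + (51 − 1)·0.203 = 1 + 10.15 = 11.15.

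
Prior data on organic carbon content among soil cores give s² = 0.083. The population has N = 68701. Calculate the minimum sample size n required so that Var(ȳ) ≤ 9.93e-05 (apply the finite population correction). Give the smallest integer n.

826

Without fpc, n₀ = s²/D = 0.083/9.93e-05 = 835.8510.
With fpc, (1 − n/N)·s²/n ≤ D requires n ≥ n₀/(1 + n₀/N) = 835.8510/(1 + 835.8510/68701) = 825.8039.
Rounding up, n = 826.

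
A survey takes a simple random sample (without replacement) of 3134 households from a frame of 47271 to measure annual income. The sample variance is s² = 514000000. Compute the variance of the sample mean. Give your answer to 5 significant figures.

Under SRS without replacement, Var(ȳ) = (1 − f)·s²/n with f = n/N = 3134/47271 = 0.06629858.
Var(ȳ) = (1 − 0.06629858)·514000000/3134 = 0.93370142·164007.66 = 153134.18.

153130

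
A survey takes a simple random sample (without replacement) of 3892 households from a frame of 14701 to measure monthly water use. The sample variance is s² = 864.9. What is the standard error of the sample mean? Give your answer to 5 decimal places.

Under SRS without replacement, Var(ȳ) = (1 − f)·s²/n with f = n/N = 3892/14701 = 0.26474389.
Var(ȳ) = (1 − 0.26474389)·864.9/3892 = 0.73525611·0.22222508 = 0.16339234.
SE(ȳ) = √(0.16339234) = 0.40422.

0.40422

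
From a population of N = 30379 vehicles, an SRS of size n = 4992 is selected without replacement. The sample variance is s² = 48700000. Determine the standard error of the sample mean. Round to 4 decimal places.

Under SRS without replacement, Var(ȳ) = (1 − f)·s²/n with f = n/N = 4992/30379 = 0.16432404.
Var(ȳ) = (1 − 0.16432404)·48700000/4992 = 0.83567596·9755.609 = 8152.5279.
SE(ȳ) = √(8152.5279) = 90.2914.

90.2914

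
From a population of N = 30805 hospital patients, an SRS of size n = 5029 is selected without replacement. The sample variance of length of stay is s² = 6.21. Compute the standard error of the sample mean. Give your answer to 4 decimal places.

0.0321

Under SRS without replacement, Var(ȳ) = (1 − f)·s²/n with f = n/N = 5029/30805 = 0.16325272.
Var(ȳ) = (1 − 0.16325272)·6.21/5029 = 0.83674728·0.0012348379 = 0.0010332473.
SE(ȳ) = √(0.0010332473) = 0.0321.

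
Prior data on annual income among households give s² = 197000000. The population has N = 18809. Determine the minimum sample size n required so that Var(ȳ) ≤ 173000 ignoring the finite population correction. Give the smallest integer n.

Without fpc, n₀ = s²/D = 197000000/173000 = 1138.7283.
Rounding up, n = 1139.

1139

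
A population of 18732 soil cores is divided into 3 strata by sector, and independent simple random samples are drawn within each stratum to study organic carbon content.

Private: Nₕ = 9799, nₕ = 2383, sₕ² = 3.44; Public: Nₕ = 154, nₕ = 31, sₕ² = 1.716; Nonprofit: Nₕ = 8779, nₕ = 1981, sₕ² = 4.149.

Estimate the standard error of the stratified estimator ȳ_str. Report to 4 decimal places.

0.0257

Var(ȳ_str) = Σₕ Wₕ²(1 − fₕ)sₕ²/nₕ with Wₕ = Nₕ/N, N = 18732.
Private: Wₕ = 0.52311552; term = 0.52311552²·(1 − 0.24318808)·3.44/2383 = 2.9896309 × 10^-4.
Public: Wₕ = 0.00822123; term = 0.00822123²·(1 − 0.20129870)·1.716/31 = 2.9882238 × 10^-6.
Nonprofit: Wₕ = 0.46866325; term = 0.46866325²·(1 − 0.22565212)·4.149/1981 = 3.5621883 × 10^-4.
Sum = 6.5817014 × 10^-4.
SE = √(6.5817014 × 10^-4) = 0.0257.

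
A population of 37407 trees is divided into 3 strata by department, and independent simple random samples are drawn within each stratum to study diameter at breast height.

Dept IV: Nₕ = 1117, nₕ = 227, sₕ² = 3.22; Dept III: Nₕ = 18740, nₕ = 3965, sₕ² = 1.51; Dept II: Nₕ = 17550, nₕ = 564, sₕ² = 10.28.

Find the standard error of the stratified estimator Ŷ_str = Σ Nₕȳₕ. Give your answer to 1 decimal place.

Var(Ŷ_str) = Σₕ Nₕ²(1 − fₕ)sₕ²/nₕ.
Dept IV: 1117²·(1 − 227/1117)·3.22/227 = 14101.756.
Dept III: 18740²·(1 − 3965/18740)·1.51/3965 = 105446.18.
Dept II: 17550²·(1 − 564/17550)·10.28/564 = 5.4335323 × 10^6.
Sum = 5.5530802 × 10^6.
SE = √(5.5530802 × 10^6) = 2356.5.

2356.5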